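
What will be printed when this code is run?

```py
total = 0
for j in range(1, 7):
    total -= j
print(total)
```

j=1: total = 0-1 = -1
j=2: total = (-1)-2 = -3
j=3: total = (-3)-3 = -6
j=4: total = (-6)-4 = -10
j=5: total = (-10)-5 = -15
j=6: total = (-15)-6 = -21

-21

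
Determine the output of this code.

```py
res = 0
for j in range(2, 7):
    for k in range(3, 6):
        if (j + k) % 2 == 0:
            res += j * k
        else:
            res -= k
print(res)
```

j=2,k=3: odd sum, res = 0-3 = -3
j=2,k=4: even sum, res = (-3)+8 = 5
j=2,k=5: odd sum, res = 5-5 = 0
j=3,k=3: even sum, res = 0+9 = 9
j=3,k=4: odd sum, res = 9-4 = 5
j=3,k=5: even sum, res = 5+15 = 20
j=4,k=3: odd sum, res = 20-3 = 17
j=4,k=4: even sum, res = 17+16 = 33
j=4,k=5: odd sum, res = 33-5 = 28
j=5,k=3: even sum, res = 28+15 = 43
j=5,k=4: odd sum, res = 43-4 = 39
j=5,k=5: even sum, res = 39+25 = 64
j=6,k=3: odd sum, res = 64-3 = 61
j=6,k=4: even sum, res = 61+24 = 85
j=6,k=5: odd sum, res = 85-5 = 80

80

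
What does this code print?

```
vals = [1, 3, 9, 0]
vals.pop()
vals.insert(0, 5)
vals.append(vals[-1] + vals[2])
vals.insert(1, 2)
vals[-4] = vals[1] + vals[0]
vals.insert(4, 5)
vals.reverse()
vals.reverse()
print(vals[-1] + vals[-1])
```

24

pop() removes 0 → [1, 3, 9]
insert 5 at 0 → [5, 1, 3, 9]
append vals[-1]+vals[2] = 9+3 = 12 → [5, 1, 3, 9, 12]
insert 2 at 1 → [5, 2, 1, 3, 9, 12]
vals[-4] = vals[1]+vals[0] = 2+5 = 7 → [5, 2, 7, 3, 9, 12]
insert 5 at 4 → [5, 2, 7, 3, 5, 9, 12]
reverse → [12, 9, 5, 3, 7, 2, 5]
reverse → [5, 2, 7, 3, 5, 9, 12]
vals[-1]+vals[-1] = 12+12 = 24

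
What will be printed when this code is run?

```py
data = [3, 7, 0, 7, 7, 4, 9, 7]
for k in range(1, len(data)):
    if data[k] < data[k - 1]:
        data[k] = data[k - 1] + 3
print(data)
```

k=1: 7>=3, unchanged → [3, 7, 0, 7, 7, 4, 9, 7]
k=2: 0<7, data[2] = 7+3 = 10 → [3, 7, 10, 7, 7, 4, 9, 7]
k=3: 7<10, data[3] = 10+3 = 13 → [3, 7, 10, 13, 7, 4, 9, 7]
k=4: 7<13, data[4] = 13+3 = 16 → [3, 7, 10, 13, 16, 4, 9, 7]
k=5: 4<16, data[5] = 16+3 = 19 → [3, 7, 10, 13, 16, 19, 9, 7]
k=6: 9<19, data[6] = 19+3 = 22 → [3, 7, 10, 13, 16, 19, 22, 7]
k=7: 7<22, data[7] = 22+3 = 25 → [3, 7, 10, 13, 16, 19, 22, 25]

[3, 7, 10, 13, 16, 19, 22, 25]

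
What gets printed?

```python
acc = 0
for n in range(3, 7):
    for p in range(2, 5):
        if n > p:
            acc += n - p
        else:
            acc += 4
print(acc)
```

31

n=3,p=2: 3>2, acc = 0+1 = 1
n=3,p=3: not 3>3, acc = 1+4 = 5
n=3,p=4: not 3>4, acc = 5+4 = 9
n=4,p=2: 4>2, acc = 9+2 = 11
n=4,p=3: 4>3, acc = 11+1 = 12
n=4,p=4: not 4>4, acc = 12+4 = 16
n=5,p=2: 5>2, acc = 16+3 = 19
n=5,p=3: 5>3, acc = 19+2 = 21
n=5,p=4: 5>4, acc = 21+1 = 22
n=6,p=2: 6>2, acc = 22+4 = 26
n=6,p=3: 6>3, acc = 26+3 = 29
n=6,p=4: 6>4, acc = 29+2 = 31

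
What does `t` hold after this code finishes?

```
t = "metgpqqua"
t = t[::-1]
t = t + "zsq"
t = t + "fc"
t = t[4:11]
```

reverse → 'auqqpgtem'
+ 'zsq' → 'auqqpgtemzsq'
+ 'fc' → 'auqqpgtemzsqfc'
slice [4:11] → 'pgtemzs'

'pgtemzs'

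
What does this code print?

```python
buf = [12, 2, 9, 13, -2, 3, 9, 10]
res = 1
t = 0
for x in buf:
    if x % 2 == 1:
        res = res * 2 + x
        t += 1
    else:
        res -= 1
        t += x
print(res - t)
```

x=12: not odd, res = 1-1 = 0; t=12
x=2: not odd, res = 0-1 = -1; t=14
x=9: odd, res = (-1)*2+9 = 7; t=15
x=13: odd, res = 7*2+13 = 27; t=16
x=-2: not odd, res = 27-1 = 26; t=14
x=3: odd, res = 26*2+3 = 55; t=15
x=9: odd, res = 55*2+9 = 119; t=16
x=10: not odd, res = 119-1 = 118; t=26
res-t = 118-26 = 92

92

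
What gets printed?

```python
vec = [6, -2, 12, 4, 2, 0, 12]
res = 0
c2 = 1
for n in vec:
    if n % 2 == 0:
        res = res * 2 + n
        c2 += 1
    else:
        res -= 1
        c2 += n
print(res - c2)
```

556

n=6: even, res = 0*2+6 = 6; c2=2
n=-2: even, res = 6*2+(-2) = 10; c2=3
n=12: even, res = 10*2+12 = 32; c2=4
n=4: even, res = 32*2+4 = 68; c2=5
n=2: even, res = 68*2+2 = 138; c2=6
n=0: even, res = 138*2+0 = 276; c2=7
n=12: even, res = 276*2+12 = 564; c2=8
res-c2 = 564-8 = 556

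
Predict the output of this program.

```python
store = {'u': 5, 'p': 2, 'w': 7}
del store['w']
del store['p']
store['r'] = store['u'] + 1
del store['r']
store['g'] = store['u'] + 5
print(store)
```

del 'w' → {'u': 5, 'p': 2}
del 'p' → {'u': 5}
store['r'] = store['u']+1 = 6 → {'u': 5, 'r': 6}
del 'r' → {'u': 5}
store['g'] = store['u']+5 = 10 → {'u': 5, 'g': 10}

{'u': 5, 'g': 10}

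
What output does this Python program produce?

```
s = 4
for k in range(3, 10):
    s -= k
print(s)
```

k=3: s = 4-3 = 1
k=4: s = 1-4 = -3
k=5: s = (-3)-5 = -8
k=6: s = (-8)-6 = -14
k=7: s = (-14)-7 = -21
k=8: s = (-21)-8 = -29
k=9: s = (-29)-9 = -38

-38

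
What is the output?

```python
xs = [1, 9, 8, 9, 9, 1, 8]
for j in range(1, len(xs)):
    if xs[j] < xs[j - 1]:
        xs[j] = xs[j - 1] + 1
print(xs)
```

j=1: 9>=1, unchanged → [1, 9, 8, 9, 9, 1, 8]
j=2: 8<9, xs[2] = 9+1 = 10 → [1, 9, 10, 9, 9, 1, 8]
j=3: 9<10, xs[3] = 10+1 = 11 → [1, 9, 10, 11, 9, 1, 8]
j=4: 9<11, xs[4] = 11+1 = 12 → [1, 9, 10, 11, 12, 1, 8]
j=5: 1<12, xs[5] = 12+1 = 13 → [1, 9, 10, 11, 12, 13, 8]
j=6: 8<13, xs[6] = 13+1 = 14 → [1, 9, 10, 11, 12, 13, 14]

[1, 9, 10, 11, 12, 13, 14]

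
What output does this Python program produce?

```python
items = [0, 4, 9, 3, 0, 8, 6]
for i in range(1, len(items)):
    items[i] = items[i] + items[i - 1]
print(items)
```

[0, 4, 13, 16, 16, 24, 30]

i=1: items[1] = 4+0 = 4 → [0, 4, 9, 3, 0, 8, 6]
i=2: items[2] = 9+4 = 13 → [0, 4, 13, 3, 0, 8, 6]
i=3: items[3] = 3+13 = 16 → [0, 4, 13, 16, 0, 8, 6]
i=4: items[4] = 0+16 = 16 → [0, 4, 13, 16, 16, 8, 6]
i=5: items[5] = 8+16 = 24 → [0, 4, 13, 16, 16, 24, 6]
i=6: items[6] = 6+24 = 30 → [0, 4, 13, 16, 16, 24, 30]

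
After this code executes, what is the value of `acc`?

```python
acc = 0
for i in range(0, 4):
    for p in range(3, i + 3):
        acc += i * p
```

i=1,p=3: acc = 0+3 = 3
i=2,p=3: acc = 3+6 = 9
i=2,p=4: acc = 9+8 = 17
i=3,p=3: acc = 17+9 = 26
i=3,p=4: acc = 26+12 = 38
i=3,p=5: acc = 38+15 = 53

53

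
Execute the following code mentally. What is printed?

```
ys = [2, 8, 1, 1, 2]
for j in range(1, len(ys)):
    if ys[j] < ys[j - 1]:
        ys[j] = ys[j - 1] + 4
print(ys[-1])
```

j=1: 8>=2, unchanged → [2, 8, 1, 1, 2]
j=2: 1<8, ys[2] = 8+4 = 12 → [2, 8, 12, 1, 2]
j=3: 1<12, ys[3] = 12+4 = 16 → [2, 8, 12, 16, 2]
j=4: 2<16, ys[4] = 16+4 = 20 → [2, 8, 12, 16, 20]

20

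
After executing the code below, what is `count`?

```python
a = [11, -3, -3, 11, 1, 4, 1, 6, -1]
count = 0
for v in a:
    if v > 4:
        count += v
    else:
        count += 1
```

v=11: >4, count = 0+11 = 11
v=-3: not >4, count = 11+1 = 12
v=-3: not >4, count = 12+1 = 13
v=11: >4, count = 13+11 = 24
v=1: not >4, count = 24+1 = 25
v=4: not >4, count = 25+1 = 26
v=1: not >4, count = 26+1 = 27
v=6: >4, count = 27+6 = 33
v=-1: not >4, count = 33+1 = 34

34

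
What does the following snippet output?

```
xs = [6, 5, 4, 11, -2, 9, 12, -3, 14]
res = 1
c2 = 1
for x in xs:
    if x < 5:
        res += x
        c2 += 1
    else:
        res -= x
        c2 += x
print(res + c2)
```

x=6: not <5, res = 1-6 = -5; c2=7
x=5: not <5, res = (-5)-5 = -10; c2=12
x=4: <5, res = (-10)+4 = -6; c2=13
x=11: not <5, res = (-6)-11 = -17; c2=24
x=-2: <5, res = (-17)+(-2) = -19; c2=25
x=9: not <5, res = (-19)-9 = -28; c2=34
x=12: not <5, res = (-28)-12 = -40; c2=46
x=-3: <5, res = (-40)+(-3) = -43; c2=47
x=14: not <5, res = (-43)-14 = -57; c2=61
res+c2 = (-57)+61 = 4

4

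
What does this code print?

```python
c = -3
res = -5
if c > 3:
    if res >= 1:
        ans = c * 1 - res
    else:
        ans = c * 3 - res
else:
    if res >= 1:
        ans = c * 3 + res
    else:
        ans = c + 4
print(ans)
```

c=-3, res=-5
c > 3 is False; res >= 1 is False
→ ans = c + 4 = 1

1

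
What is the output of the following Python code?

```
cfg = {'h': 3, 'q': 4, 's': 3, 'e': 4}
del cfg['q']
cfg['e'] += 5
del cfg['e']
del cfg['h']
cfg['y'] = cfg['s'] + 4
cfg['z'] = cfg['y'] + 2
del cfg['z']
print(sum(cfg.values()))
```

del 'q' → {'h': 3, 's': 3, 'e': 4}
cfg['e'] = 4+5 = 9 → {'h': 3, 's': 3, 'e': 9}
del 'e' → {'h': 3, 's': 3}
del 'h' → {'s': 3}
cfg['y'] = cfg['s']+4 = 7 → {'s': 3, 'y': 7}
cfg['z'] = cfg['y']+2 = 9 → {'s': 3, 'y': 7, 'z': 9}
del 'z' → {'s': 3, 'y': 7}
sum of values = 10

10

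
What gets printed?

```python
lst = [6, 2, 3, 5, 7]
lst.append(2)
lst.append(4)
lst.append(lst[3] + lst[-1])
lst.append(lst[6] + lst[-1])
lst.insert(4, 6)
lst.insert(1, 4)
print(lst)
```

[6, 4, 2, 3, 5, 6, 7, 2, 4, 9, 13]

append 2 → [6, 2, 3, 5, 7, 2]
append 4 → [6, 2, 3, 5, 7, 2, 4]
append lst[3]+lst[-1] = 5+4 = 9 → [6, 2, 3, 5, 7, 2, 4, 9]
append lst[6]+lst[-1] = 4+9 = 13 → [6, 2, 3, 5, 7, 2, 4, 9, 13]
insert 6 at 4 → [6, 2, 3, 5, 6, 7, 2, 4, 9, 13]
insert 4 at 1 → [6, 4, 2, 3, 5, 6, 7, 2, 4, 9, 13]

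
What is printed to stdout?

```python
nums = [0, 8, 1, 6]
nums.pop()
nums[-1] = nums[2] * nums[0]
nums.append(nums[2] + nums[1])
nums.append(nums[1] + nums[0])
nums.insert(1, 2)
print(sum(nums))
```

26

pop() removes 6 → [0, 8, 1]
nums[-1] = nums[2]*nums[0] = 1*0 = 0 → [0, 8, 0]
append nums[2]+nums[1] = 0+8 = 8 → [0, 8, 0, 8]
append nums[1]+nums[0] = 8+0 = 8 → [0, 8, 0, 8, 8]
insert 2 at 1 → [0, 2, 8, 0, 8, 8]
sum = 26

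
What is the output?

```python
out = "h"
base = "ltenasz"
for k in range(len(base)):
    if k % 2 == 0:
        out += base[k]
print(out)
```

hleaz

k=0: add 'l' → 'hl'
k=1: skip
k=2: add 'e' → 'hle'
k=3: skip
k=4: add 'a' → 'hlea'
k=5: skip
k=6: add 'z' → 'hleaz'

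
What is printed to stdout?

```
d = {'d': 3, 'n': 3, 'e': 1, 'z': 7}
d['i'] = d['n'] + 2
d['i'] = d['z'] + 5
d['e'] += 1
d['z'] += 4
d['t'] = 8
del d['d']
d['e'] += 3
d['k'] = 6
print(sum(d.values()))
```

d['i'] = d['n']+2 = 5 → {'d': 3, 'n': 3, 'e': 1, 'z': 7, 'i': 5}
d['i'] = d['z']+5 = 12 → {'d': 3, 'n': 3, 'e': 1, 'z': 7, 'i': 12}
d['e'] = 1+1 = 2 → {'d': 3, 'n': 3, 'e': 2, 'z': 7, 'i': 12}
d['z'] = 7+4 = 11 → {'d': 3, 'n': 3, 'e': 2, 'z': 11, 'i': 12}
d['t'] = 8 → {'d': 3, 'n': 3, 'e': 2, 'z': 11, 'i': 12, 't': 8}
del 'd' → {'n': 3, 'e': 2, 'z': 11, 'i': 12, 't': 8}
d['e'] = 2+3 = 5 → {'n': 3, 'e': 5, 'z': 11, 'i': 12, 't': 8}
d['k'] = 6 → {'n': 3, 'e': 5, 'z': 11, 'i': 12, 't': 8, 'k': 6}
sum of values = 45

45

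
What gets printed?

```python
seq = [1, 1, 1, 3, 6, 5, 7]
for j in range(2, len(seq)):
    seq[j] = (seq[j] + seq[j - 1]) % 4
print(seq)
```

[1, 1, 2, 1, 3, 0, 3]

j=2: seq[2] = (1+1)%4 = 2 → [1, 1, 2, 3, 6, 5, 7]
j=3: seq[3] = (3+2)%4 = 1 → [1, 1, 2, 1, 6, 5, 7]
j=4: seq[4] = (6+1)%4 = 3 → [1, 1, 2, 1, 3, 5, 7]
j=5: seq[5] = (5+3)%4 = 0 → [1, 1, 2, 1, 3, 0, 7]
j=6: seq[6] = (7+0)%4 = 3 → [1, 1, 2, 1, 3, 0, 3]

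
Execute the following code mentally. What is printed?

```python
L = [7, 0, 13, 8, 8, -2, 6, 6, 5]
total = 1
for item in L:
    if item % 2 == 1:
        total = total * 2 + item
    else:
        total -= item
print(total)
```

item=7: odd, total = 1*2+7 = 9
item=0: not odd, total = 9-0 = 9
item=13: odd, total = 9*2+13 = 31
item=8: not odd, total = 31-8 = 23
item=8: not odd, total = 23-8 = 15
item=-2: not odd, total = 15-(-2) = 17
item=6: not odd, total = 17-6 = 11
item=6: not odd, total = 11-6 = 5
item=5: odd, total = 5*2+5 = 15

15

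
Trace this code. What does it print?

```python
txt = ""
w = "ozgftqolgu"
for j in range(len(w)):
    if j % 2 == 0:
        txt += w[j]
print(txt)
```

j=0: add 'o' → 'o'
j=1: skip
j=2: add 'g' → 'og'
j=3: skip
j=4: add 't' → 'ogt'
j=5: skip
j=6: add 'o' → 'ogto'
j=7: skip
j=8: add 'g' → 'ogtog'
j=9: skip

ogtog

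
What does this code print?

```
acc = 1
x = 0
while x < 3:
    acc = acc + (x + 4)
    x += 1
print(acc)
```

x=0: acc = 1+4 = 5
x=1: acc = 5+5 = 10
x=2: acc = 10+6 = 16

16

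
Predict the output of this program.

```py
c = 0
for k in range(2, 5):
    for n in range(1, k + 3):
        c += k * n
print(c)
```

149

k=2,n=1: c = 0+2 = 2
k=2,n=2: c = 2+4 = 6
k=2,n=3: c = 6+6 = 12
k=2,n=4: c = 12+8 = 20
k=3,n=1: c = 20+3 = 23
k=3,n=2: c = 23+6 = 29
k=3,n=3: c = 29+9 = 38
k=3,n=4: c = 38+12 = 50
k=3,n=5: c = 50+15 = 65
k=4,n=1: c = 65+4 = 69
k=4,n=2: c = 69+8 = 77
k=4,n=3: c = 77+12 = 89
k=4,n=4: c = 89+16 = 105
k=4,n=5: c = 105+20 = 125
k=4,n=6: c = 125+24 = 149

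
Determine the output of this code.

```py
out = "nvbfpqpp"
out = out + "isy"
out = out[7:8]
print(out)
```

+ 'isy' → 'nvbfpqppisy'
slice [7:8] → 'p'

p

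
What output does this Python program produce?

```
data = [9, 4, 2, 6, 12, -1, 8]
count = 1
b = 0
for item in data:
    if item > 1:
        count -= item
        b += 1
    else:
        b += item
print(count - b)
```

-45

item=9: >1, count = 1-9 = -8; b=1
item=4: >1, count = (-8)-4 = -12; b=2
item=2: >1, count = (-12)-2 = -14; b=3
item=6: >1, count = (-14)-6 = -20; b=4
item=12: >1, count = (-20)-12 = -32; b=5
item=-1: not >1; b=4
item=8: >1, count = (-32)-8 = -40; b=5
count-b = (-40)-5 = -45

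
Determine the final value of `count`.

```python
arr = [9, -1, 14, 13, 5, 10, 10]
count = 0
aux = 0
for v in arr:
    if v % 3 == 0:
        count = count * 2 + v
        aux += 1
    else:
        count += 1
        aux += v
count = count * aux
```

v=9: %3==0, count = 0*2+9 = 9; aux=1
v=-1: not %3==0, count = 9+1 = 10; aux=0
v=14: not %3==0, count = 10+1 = 11; aux=14
v=13: not %3==0, count = 11+1 = 12; aux=27
v=5: not %3==0, count = 12+1 = 13; aux=32
v=10: not %3==0, count = 13+1 = 14; aux=42
v=10: not %3==0, count = 14+1 = 15; aux=52
count*aux = 15*52 = 780

780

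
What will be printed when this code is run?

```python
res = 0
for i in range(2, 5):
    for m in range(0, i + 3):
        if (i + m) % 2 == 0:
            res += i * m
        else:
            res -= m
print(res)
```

i=2,m=0: even sum, res = 0+0 = 0
i=2,m=1: odd sum, res = 0-1 = -1
i=2,m=2: even sum, res = (-1)+4 = 3
i=2,m=3: odd sum, res = 3-3 = 0
i=2,m=4: even sum, res = 0+8 = 8
i=3,m=0: odd sum, res = 8-0 = 8
i=3,m=1: even sum, res = 8+3 = 11
i=3,m=2: odd sum, res = 11-2 = 9
i=3,m=3: even sum, res = 9+9 = 18
i=3,m=4: odd sum, res = 18-4 = 14
i=3,m=5: even sum, res = 14+15 = 29
i=4,m=0: even sum, res = 29+0 = 29
i=4,m=1: odd sum, res = 29-1 = 28
i=4,m=2: even sum, res = 28+8 = 36
i=4,m=3: odd sum, res = 36-3 = 33
i=4,m=4: even sum, res = 33+16 = 49
i=4,m=5: odd sum, res = 49-5 = 44
i=4,m=6: even sum, res = 44+24 = 68

68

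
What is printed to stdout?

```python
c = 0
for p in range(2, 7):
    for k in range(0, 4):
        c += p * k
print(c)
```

p=2,k=0: c = 0+0 = 0
p=2,k=1: c = 0+2 = 2
p=2,k=2: c = 2+4 = 6
p=2,k=3: c = 6+6 = 12
p=3,k=0: c = 12+0 = 12
p=3,k=1: c = 12+3 = 15
p=3,k=2: c = 15+6 = 21
p=3,k=3: c = 21+9 = 30
p=4,k=0: c = 30+0 = 30
p=4,k=1: c = 30+4 = 34
p=4,k=2: c = 34+8 = 42
p=4,k=3: c = 42+12 = 54
p=5,k=0: c = 54+0 = 54
p=5,k=1: c = 54+5 = 59
p=5,k=2: c = 59+10 = 69
p=5,k=3: c = 69+15 = 84
p=6,k=0: c = 84+0 = 84
p=6,k=1: c = 84+6 = 90
p=6,k=2: c = 90+12 = 102
p=6,k=3: c = 102+18 = 120

120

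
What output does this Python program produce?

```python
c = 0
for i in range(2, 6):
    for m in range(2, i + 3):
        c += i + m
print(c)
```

i=2,m=2: c = 0+4 = 4
i=2,m=3: c = 4+5 = 9
i=2,m=4: c = 9+6 = 15
i=3,m=2: c = 15+5 = 20
i=3,m=3: c = 20+6 = 26
i=3,m=4: c = 26+7 = 33
i=3,m=5: c = 33+8 = 41
i=4,m=2: c = 41+6 = 47
i=4,m=3: c = 47+7 = 54
i=4,m=4: c = 54+8 = 62
i=4,m=5: c = 62+9 = 71
i=4,m=6: c = 71+10 = 81
i=5,m=2: c = 81+7 = 88
i=5,m=3: c = 88+8 = 96
i=5,m=4: c = 96+9 = 105
i=5,m=5: c = 105+10 = 115
i=5,m=6: c = 115+11 = 126
i=5,m=7: c = 126+12 = 138

138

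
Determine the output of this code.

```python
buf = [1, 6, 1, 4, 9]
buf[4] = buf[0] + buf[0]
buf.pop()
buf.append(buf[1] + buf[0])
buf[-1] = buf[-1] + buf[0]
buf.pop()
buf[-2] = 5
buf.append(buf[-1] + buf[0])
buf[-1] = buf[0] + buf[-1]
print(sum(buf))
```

buf[4] = buf[0]+buf[0] = 1+1 = 2 → [1, 6, 1, 4, 2]
pop() removes 2 → [1, 6, 1, 4]
append buf[1]+buf[0] = 6+1 = 7 → [1, 6, 1, 4, 7]
buf[-1] = buf[-1]+buf[0] = 7+1 = 8 → [1, 6, 1, 4, 8]
pop() removes 8 → [1, 6, 1, 4]
buf[-2] = 5 → [1, 6, 5, 4]
append buf[-1]+buf[0] = 4+1 = 5 → [1, 6, 5, 4, 5]
buf[-1] = buf[0]+buf[-1] = 1+5 = 6 → [1, 6, 5, 4, 6]
sum = 22

22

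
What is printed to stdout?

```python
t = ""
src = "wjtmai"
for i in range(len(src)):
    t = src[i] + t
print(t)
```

iamtjw

i=0: prepend 'w' → 'w'
i=1: prepend 'j' → 'jw'
i=2: prepend 't' → 'tjw'
i=3: prepend 'm' → 'mtjw'
i=4: prepend 'a' → 'amtjw'
i=5: prepend 'i' → 'iamtjw'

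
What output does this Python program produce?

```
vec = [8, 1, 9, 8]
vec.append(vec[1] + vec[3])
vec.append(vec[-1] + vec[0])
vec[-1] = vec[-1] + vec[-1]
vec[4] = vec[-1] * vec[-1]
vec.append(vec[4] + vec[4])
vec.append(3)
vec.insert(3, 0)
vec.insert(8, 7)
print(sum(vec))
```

3538

append vec[1]+vec[3] = 1+8 = 9 → [8, 1, 9, 8, 9]
append vec[-1]+vec[0] = 9+8 = 17 → [8, 1, 9, 8, 9, 17]
vec[-1] = vec[-1]+vec[-1] = 17+17 = 34 → [8, 1, 9, 8, 9, 34]
vec[4] = vec[-1]*vec[-1] = 34*34 = 1156 → [8, 1, 9, 8, 1156, 34]
append vec[4]+vec[4] = 1156+1156 = 2312 → [8, 1, 9, 8, 1156, 34, 2312]
append 3 → [8, 1, 9, 8, 1156, 34, 2312, 3]
insert 0 at 3 → [8, 1, 9, 0, 8, 1156, 34, 2312, 3]
insert 7 at 8 → [8, 1, 9, 0, 8, 1156, 34, 2312, 7, 3]
sum = 3538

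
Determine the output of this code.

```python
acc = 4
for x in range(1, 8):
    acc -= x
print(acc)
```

x=1: acc = 4-1 = 3
x=2: acc = 3-2 = 1
x=3: acc = 1-3 = -2
x=4: acc = (-2)-4 = -6
x=5: acc = (-6)-5 = -11
x=6: acc = (-11)-6 = -17
x=7: acc = (-17)-7 = -24

-24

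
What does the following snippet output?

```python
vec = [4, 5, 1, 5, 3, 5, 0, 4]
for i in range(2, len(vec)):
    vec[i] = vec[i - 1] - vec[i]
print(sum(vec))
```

-23

i=2: vec[2] = 5-1 = 4 → [4, 5, 4, 5, 3, 5, 0, 4]
i=3: vec[3] = 4-5 = -1 → [4, 5, 4, -1, 3, 5, 0, 4]
i=4: vec[4] = (-1)-3 = -4 → [4, 5, 4, -1, -4, 5, 0, 4]
i=5: vec[5] = (-4)-5 = -9 → [4, 5, 4, -1, -4, -9, 0, 4]
i=6: vec[6] = (-9)-0 = -9 → [4, 5, 4, -1, -4, -9, -9, 4]
i=7: vec[7] = (-9)-4 = -13 → [4, 5, 4, -1, -4, -9, -9, -13]
sum = -23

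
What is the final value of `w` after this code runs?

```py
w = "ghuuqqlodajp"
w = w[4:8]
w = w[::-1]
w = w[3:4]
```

slice [4:8] → 'qqlo'
reverse → 'olqq'
slice [3:4] → 'q'

'q'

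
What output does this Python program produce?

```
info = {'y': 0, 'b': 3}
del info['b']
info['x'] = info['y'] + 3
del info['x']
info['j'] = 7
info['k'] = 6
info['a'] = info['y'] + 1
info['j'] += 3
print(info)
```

del 'b' → {'y': 0}
info['x'] = info['y']+3 = 3 → {'y': 0, 'x': 3}
del 'x' → {'y': 0}
info['j'] = 7 → {'y': 0, 'j': 7}
info['k'] = 6 → {'y': 0, 'j': 7, 'k': 6}
info['a'] = info['y']+1 = 1 → {'y': 0, 'j': 7, 'k': 6, 'a': 1}
info['j'] = 7+3 = 10 → {'y': 0, 'j': 10, 'k': 6, 'a': 1}

{'y': 0, 'j': 10, 'k': 6, 'a': 1}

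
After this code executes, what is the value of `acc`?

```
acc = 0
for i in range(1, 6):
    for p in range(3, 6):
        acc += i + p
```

105

i=1,p=3: acc = 0+4 = 4
i=1,p=4: acc = 4+5 = 9
i=1,p=5: acc = 9+6 = 15
i=2,p=3: acc = 15+5 = 20
i=2,p=4: acc = 20+6 = 26
i=2,p=5: acc = 26+7 = 33
i=3,p=3: acc = 33+6 = 39
i=3,p=4: acc = 39+7 = 46
i=3,p=5: acc = 46+8 = 54
i=4,p=3: acc = 54+7 = 61
i=4,p=4: acc = 61+8 = 69
i=4,p=5: acc = 69+9 = 78
i=5,p=3: acc = 78+8 = 86
i=5,p=4: acc = 86+9 = 95
i=5,p=5: acc = 95+10 = 105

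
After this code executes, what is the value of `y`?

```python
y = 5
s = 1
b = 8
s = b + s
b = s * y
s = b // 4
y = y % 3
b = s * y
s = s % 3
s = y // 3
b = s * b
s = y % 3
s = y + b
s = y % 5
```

s = 8+1 = 9
b = 9*5 = 45
s = 45//4 = 11
y = 5%3 = 2
b = 11*2 = 22
s = 11%3 = 2
s = 2//3 = 0
b = 0*22 = 0
s = 2%3 = 2
s = 2+0 = 2
s = 2%5 = 2

2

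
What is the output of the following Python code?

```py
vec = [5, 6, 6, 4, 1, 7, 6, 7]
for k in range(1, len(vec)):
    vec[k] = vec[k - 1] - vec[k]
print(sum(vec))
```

k=1: vec[1] = 5-6 = -1 → [5, -1, 6, 4, 1, 7, 6, 7]
k=2: vec[2] = (-1)-6 = -7 → [5, -1, -7, 4, 1, 7, 6, 7]
k=3: vec[3] = (-7)-4 = -11 → [5, -1, -7, -11, 1, 7, 6, 7]
k=4: vec[4] = (-11)-1 = -12 → [5, -1, -7, -11, -12, 7, 6, 7]
k=5: vec[5] = (-12)-7 = -19 → [5, -1, -7, -11, -12, -19, 6, 7]
k=6: vec[6] = (-19)-6 = -25 → [5, -1, -7, -11, -12, -19, -25, 7]
k=7: vec[7] = (-25)-7 = -32 → [5, -1, -7, -11, -12, -19, -25, -32]
sum = -102

-102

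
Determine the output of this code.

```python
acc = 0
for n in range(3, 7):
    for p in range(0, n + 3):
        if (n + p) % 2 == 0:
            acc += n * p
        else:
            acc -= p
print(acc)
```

232

n=3,p=0: odd sum, acc = 0-0 = 0
n=3,p=1: even sum, acc = 0+3 = 3
n=3,p=2: odd sum, acc = 3-2 = 1
n=3,p=3: even sum, acc = 1+9 = 10
n=3,p=4: odd sum, acc = 10-4 = 6
n=3,p=5: even sum, acc = 6+15 = 21
n=4,p=0: even sum, acc = 21+0 = 21
n=4,p=1: odd sum, acc = 21-1 = 20
n=4,p=2: even sum, acc = 20+8 = 28
n=4,p=3: odd sum, acc = 28-3 = 25
n=4,p=4: even sum, acc = 25+16 = 41
n=4,p=5: odd sum, acc = 41-5 = 36
n=4,p=6: even sum, acc = 36+24 = 60
n=5,p=0: odd sum, acc = 60-0 = 60
n=5,p=1: even sum, acc = 60+5 = 65
n=5,p=2: odd sum, acc = 65-2 = 63
n=5,p=3: even sum, acc = 63+15 = 78
n=5,p=4: odd sum, acc = 78-4 = 74
n=5,p=5: even sum, acc = 74+25 = 99
n=5,p=6: odd sum, acc = 99-6 = 93
n=5,p=7: even sum, acc = 93+35 = 128
n=6,p=0: even sum, acc = 128+0 = 128
n=6,p=1: odd sum, acc = 128-1 = 127
n=6,p=2: even sum, acc = 127+12 = 139
n=6,p=3: odd sum, acc = 139-3 = 136
n=6,p=4: even sum, acc = 136+24 = 160
n=6,p=5: odd sum, acc = 160-5 = 155
n=6,p=6: even sum, acc = 155+36 = 191
n=6,p=7: odd sum, acc = 191-7 = 184
n=6,p=8: even sum, acc = 184+48 = 232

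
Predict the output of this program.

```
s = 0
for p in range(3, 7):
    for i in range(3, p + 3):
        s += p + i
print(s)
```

p=3,i=3: s = 0+6 = 6
p=3,i=4: s = 6+7 = 13
p=3,i=5: s = 13+8 = 21
p=4,i=3: s = 21+7 = 28
p=4,i=4: s = 28+8 = 36
p=4,i=5: s = 36+9 = 45
p=4,i=6: s = 45+10 = 55
p=5,i=3: s = 55+8 = 63
p=5,i=4: s = 63+9 = 72
p=5,i=5: s = 72+10 = 82
p=5,i=6: s = 82+11 = 93
p=5,i=7: s = 93+12 = 105
p=6,i=3: s = 105+9 = 114
p=6,i=4: s = 114+10 = 124
p=6,i=5: s = 124+11 = 135
p=6,i=6: s = 135+12 = 147
p=6,i=7: s = 147+13 = 160
p=6,i=8: s = 160+14 = 174

174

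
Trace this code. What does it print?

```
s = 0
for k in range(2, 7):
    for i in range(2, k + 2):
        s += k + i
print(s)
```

k=2,i=2: s = 0+4 = 4
k=2,i=3: s = 4+5 = 9
k=3,i=2: s = 9+5 = 14
k=3,i=3: s = 14+6 = 20
k=3,i=4: s = 20+7 = 27
k=4,i=2: s = 27+6 = 33
k=4,i=3: s = 33+7 = 40
k=4,i=4: s = 40+8 = 48
k=4,i=5: s = 48+9 = 57
k=5,i=2: s = 57+7 = 64
k=5,i=3: s = 64+8 = 72
k=5,i=4: s = 72+9 = 81
k=5,i=5: s = 81+10 = 91
k=5,i=6: s = 91+11 = 102
k=6,i=2: s = 102+8 = 110
k=6,i=3: s = 110+9 = 119
k=6,i=4: s = 119+10 = 129
k=6,i=5: s = 129+11 = 140
k=6,i=6: s = 140+12 = 152
k=6,i=7: s = 152+13 = 165

165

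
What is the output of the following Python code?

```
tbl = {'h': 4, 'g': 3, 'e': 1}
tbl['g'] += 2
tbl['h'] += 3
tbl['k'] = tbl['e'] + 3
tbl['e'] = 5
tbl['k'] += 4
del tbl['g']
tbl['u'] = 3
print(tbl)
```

{'h': 7, 'e': 5, 'k': 8, 'u': 3}

tbl['g'] = 3+2 = 5 → {'h': 4, 'g': 5, 'e': 1}
tbl['h'] = 4+3 = 7 → {'h': 7, 'g': 5, 'e': 1}
tbl['k'] = tbl['e']+3 = 4 → {'h': 7, 'g': 5, 'e': 1, 'k': 4}
tbl['e'] = 5 → {'h': 7, 'g': 5, 'e': 5, 'k': 4}
tbl['k'] = 4+4 = 8 → {'h': 7, 'g': 5, 'e': 5, 'k': 8}
del 'g' → {'h': 7, 'e': 5, 'k': 8}
tbl['u'] = 3 → {'h': 7, 'e': 5, 'k': 8, 'u': 3}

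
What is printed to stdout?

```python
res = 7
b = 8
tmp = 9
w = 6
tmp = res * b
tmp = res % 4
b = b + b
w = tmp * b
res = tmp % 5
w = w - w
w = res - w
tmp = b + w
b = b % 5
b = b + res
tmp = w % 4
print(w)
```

tmp = 7*8 = 56
tmp = 7%4 = 3
b = 8+8 = 16
w = 3*16 = 48
res = 3%5 = 3
w = 48-48 = 0
w = 3-0 = 3
tmp = 16+3 = 19
b = 16%5 = 1
b = 1+3 = 4
tmp = 3%4 = 3

3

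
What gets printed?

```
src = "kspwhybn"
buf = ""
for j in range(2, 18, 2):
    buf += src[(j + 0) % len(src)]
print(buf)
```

phbkphbk

j=2: add src[2]='p' → 'p'
j=4: add src[4]='h' → 'ph'
j=6: add src[6]='b' → 'phb'
j=8: add src[0]='k' → 'phbk'
j=10: add src[2]='p' → 'phbkp'
j=12: add src[4]='h' → 'phbkph'
j=14: add src[6]='b' → 'phbkphb'
j=16: add src[0]='k' → 'phbkphbk'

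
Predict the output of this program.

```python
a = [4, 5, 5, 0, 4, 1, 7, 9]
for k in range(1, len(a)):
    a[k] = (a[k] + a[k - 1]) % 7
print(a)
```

[4, 2, 0, 0, 4, 5, 5, 0]

k=1: a[1] = (5+4)%7 = 2 → [4, 2, 5, 0, 4, 1, 7, 9]
k=2: a[2] = (5+2)%7 = 0 → [4, 2, 0, 0, 4, 1, 7, 9]
k=3: a[3] = (0+0)%7 = 0 → [4, 2, 0, 0, 4, 1, 7, 9]
k=4: a[4] = (4+0)%7 = 4 → [4, 2, 0, 0, 4, 1, 7, 9]
k=5: a[5] = (1+4)%7 = 5 → [4, 2, 0, 0, 4, 5, 7, 9]
k=6: a[6] = (7+5)%7 = 5 → [4, 2, 0, 0, 4, 5, 5, 9]
k=7: a[7] = (9+5)%7 = 0 → [4, 2, 0, 0, 4, 5, 5, 0]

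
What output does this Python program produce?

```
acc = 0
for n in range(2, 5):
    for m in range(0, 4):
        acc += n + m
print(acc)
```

n=2,m=0: acc = 0+2 = 2
n=2,m=1: acc = 2+3 = 5
n=2,m=2: acc = 5+4 = 9
n=2,m=3: acc = 9+5 = 14
n=3,m=0: acc = 14+3 = 17
n=3,m=1: acc = 17+4 = 21
n=3,m=2: acc = 21+5 = 26
n=3,m=3: acc = 26+6 = 32
n=4,m=0: acc = 32+4 = 36
n=4,m=1: acc = 36+5 = 41
n=4,m=2: acc = 41+6 = 47
n=4,m=3: acc = 47+7 = 54

54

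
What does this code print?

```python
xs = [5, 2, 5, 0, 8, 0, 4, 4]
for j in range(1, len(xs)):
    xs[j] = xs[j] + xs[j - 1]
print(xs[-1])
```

28

j=1: xs[1] = 2+5 = 7 → [5, 7, 5, 0, 8, 0, 4, 4]
j=2: xs[2] = 5+7 = 12 → [5, 7, 12, 0, 8, 0, 4, 4]
j=3: xs[3] = 0+12 = 12 → [5, 7, 12, 12, 8, 0, 4, 4]
j=4: xs[4] = 8+12 = 20 → [5, 7, 12, 12, 20, 0, 4, 4]
j=5: xs[5] = 0+20 = 20 → [5, 7, 12, 12, 20, 20, 4, 4]
j=6: xs[6] = 4+20 = 24 → [5, 7, 12, 12, 20, 20, 24, 4]
j=7: xs[7] = 4+24 = 28 → [5, 7, 12, 12, 20, 20, 24, 28]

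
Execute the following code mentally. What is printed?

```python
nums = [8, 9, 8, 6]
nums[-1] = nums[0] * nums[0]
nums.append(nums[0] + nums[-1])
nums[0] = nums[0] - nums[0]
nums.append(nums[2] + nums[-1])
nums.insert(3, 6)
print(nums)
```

nums[-1] = nums[0]*nums[0] = 8*8 = 64 → [8, 9, 8, 64]
append nums[0]+nums[-1] = 8+64 = 72 → [8, 9, 8, 64, 72]
nums[0] = nums[0]-nums[0] = 8-8 = 0 → [0, 9, 8, 64, 72]
append nums[2]+nums[-1] = 8+72 = 80 → [0, 9, 8, 64, 72, 80]
insert 6 at 3 → [0, 9, 8, 6, 64, 72, 80]

[0, 9, 8, 6, 64, 72, 80]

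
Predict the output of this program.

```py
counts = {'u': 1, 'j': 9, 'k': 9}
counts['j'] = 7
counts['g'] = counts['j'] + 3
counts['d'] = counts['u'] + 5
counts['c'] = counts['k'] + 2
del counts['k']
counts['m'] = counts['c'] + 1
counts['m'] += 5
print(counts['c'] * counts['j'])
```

77

counts['j'] = 7 → {'u': 1, 'j': 7, 'k': 9}
counts['g'] = counts['j']+3 = 10 → {'u': 1, 'j': 7, 'k': 9, 'g': 10}
counts['d'] = counts['u']+5 = 6 → {'u': 1, 'j': 7, 'k': 9, 'g': 10, 'd': 6}
counts['c'] = counts['k']+2 = 11 → {'u': 1, 'j': 7, 'k': 9, 'g': 10, 'd': 6, 'c': 11}
del 'k' → {'u': 1, 'j': 7, 'g': 10, 'd': 6, 'c': 11}
counts['m'] = counts['c']+1 = 12 → {'u': 1, 'j': 7, 'g': 10, 'd': 6, 'c': 11, 'm': 12}
counts['m'] = 12+5 = 17 → {'u': 1, 'j': 7, 'g': 10, 'd': 6, 'c': 11, 'm': 17}
counts['c']*counts['j'] = 11*7 = 77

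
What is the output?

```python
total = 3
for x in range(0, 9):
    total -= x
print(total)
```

x=0: total = 3-0 = 3
x=1: total = 3-1 = 2
x=2: total = 2-2 = 0
x=3: total = 0-3 = -3
x=4: total = (-3)-4 = -7
x=5: total = (-7)-5 = -12
x=6: total = (-12)-6 = -18
x=7: total = (-18)-7 = -25
x=8: total = (-25)-8 = -33

-33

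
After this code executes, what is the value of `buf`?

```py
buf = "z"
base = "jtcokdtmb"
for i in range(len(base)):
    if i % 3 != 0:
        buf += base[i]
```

'ztckdmb'

i=0: skip
i=1: add 't' → 'zt'
i=2: add 'c' → 'ztc'
i=3: skip
i=4: add 'k' → 'ztck'
i=5: add 'd' → 'ztckd'
i=6: skip
i=7: add 'm' → 'ztckdm'
i=8: add 'b' → 'ztckdmb'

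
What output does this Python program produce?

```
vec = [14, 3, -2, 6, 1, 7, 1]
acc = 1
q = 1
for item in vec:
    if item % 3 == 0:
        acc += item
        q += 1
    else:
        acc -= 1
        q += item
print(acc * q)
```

120

item=14: not %3==0, acc = 1-1 = 0; q=15
item=3: %3==0, acc = 0+3 = 3; q=16
item=-2: not %3==0, acc = 3-1 = 2; q=14
item=6: %3==0, acc = 2+6 = 8; q=15
item=1: not %3==0, acc = 8-1 = 7; q=16
item=7: not %3==0, acc = 7-1 = 6; q=23
item=1: not %3==0, acc = 6-1 = 5; q=24
acc*q = 5*24 = 120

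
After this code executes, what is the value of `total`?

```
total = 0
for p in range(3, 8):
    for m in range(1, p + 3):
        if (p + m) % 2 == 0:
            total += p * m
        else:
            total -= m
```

387

p=3,m=1: even sum, total = 0+3 = 3
p=3,m=2: odd sum, total = 3-2 = 1
p=3,m=3: even sum, total = 1+9 = 10
p=3,m=4: odd sum, total = 10-4 = 6
p=3,m=5: even sum, total = 6+15 = 21
p=4,m=1: odd sum, total = 21-1 = 20
p=4,m=2: even sum, total = 20+8 = 28
p=4,m=3: odd sum, total = 28-3 = 25
p=4,m=4: even sum, total = 25+16 = 41
p=4,m=5: odd sum, total = 41-5 = 36
p=4,m=6: even sum, total = 36+24 = 60
p=5,m=1: even sum, total = 60+5 = 65
p=5,m=2: odd sum, total = 65-2 = 63
p=5,m=3: even sum, total = 63+15 = 78
p=5,m=4: odd sum, total = 78-4 = 74
p=5,m=5: even sum, total = 74+25 = 99
p=5,m=6: odd sum, total = 99-6 = 93
p=5,m=7: even sum, total = 93+35 = 128
p=6,m=1: odd sum, total = 128-1 = 127
p=6,m=2: even sum, total = 127+12 = 139
p=6,m=3: odd sum, total = 139-3 = 136
p=6,m=4: even sum, total = 136+24 = 160
p=6,m=5: odd sum, total = 160-5 = 155
p=6,m=6: even sum, total = 155+36 = 191
p=6,m=7: odd sum, total = 191-7 = 184
p=6,m=8: even sum, total = 184+48 = 232
p=7,m=1: even sum, total = 232+7 = 239
p=7,m=2: odd sum, total = 239-2 = 237
p=7,m=3: even sum, total = 237+21 = 258
p=7,m=4: odd sum, total = 258-4 = 254
p=7,m=5: even sum, total = 254+35 = 289
p=7,m=6: odd sum, total = 289-6 = 283
p=7,m=7: even sum, total = 283+49 = 332
p=7,m=8: odd sum, total = 332-8 = 324
p=7,m=9: even sum, total = 324+63 = 387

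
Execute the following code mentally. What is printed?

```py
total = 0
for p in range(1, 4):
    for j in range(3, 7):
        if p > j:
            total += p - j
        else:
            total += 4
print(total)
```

p=1,j=3: not 1>3, total = 0+4 = 4
p=1,j=4: not 1>4, total = 4+4 = 8
p=1,j=5: not 1>5, total = 8+4 = 12
p=1,j=6: not 1>6, total = 12+4 = 16
p=2,j=3: not 2>3, total = 16+4 = 20
p=2,j=4: not 2>4, total = 20+4 = 24
p=2,j=5: not 2>5, total = 24+4 = 28
p=2,j=6: not 2>6, total = 28+4 = 32
p=3,j=3: not 3>3, total = 32+4 = 36
p=3,j=4: not 3>4, total = 36+4 = 40
p=3,j=5: not 3>5, total = 40+4 = 44
p=3,j=6: not 3>6, total = 44+4 = 48

48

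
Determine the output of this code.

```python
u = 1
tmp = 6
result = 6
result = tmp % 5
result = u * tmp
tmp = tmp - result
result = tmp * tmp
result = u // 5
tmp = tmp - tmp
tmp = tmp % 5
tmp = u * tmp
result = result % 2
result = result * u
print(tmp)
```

result = 6%5 = 1
result = 1*6 = 6
tmp = 6-6 = 0
result = 0*0 = 0
result = 1//5 = 0
tmp = 0-0 = 0
tmp = 0%5 = 0
tmp = 1*0 = 0
result = 0%2 = 0
result = 0*1 = 0

0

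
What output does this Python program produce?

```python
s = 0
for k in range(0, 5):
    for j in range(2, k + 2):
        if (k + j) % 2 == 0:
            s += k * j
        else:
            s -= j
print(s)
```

18

k=1,j=2: odd sum, s = 0-2 = -2
k=2,j=2: even sum, s = (-2)+4 = 2
k=2,j=3: odd sum, s = 2-3 = -1
k=3,j=2: odd sum, s = (-1)-2 = -3
k=3,j=3: even sum, s = (-3)+9 = 6
k=3,j=4: odd sum, s = 6-4 = 2
k=4,j=2: even sum, s = 2+8 = 10
k=4,j=3: odd sum, s = 10-3 = 7
k=4,j=4: even sum, s = 7+16 = 23
k=4,j=5: odd sum, s = 23-5 = 18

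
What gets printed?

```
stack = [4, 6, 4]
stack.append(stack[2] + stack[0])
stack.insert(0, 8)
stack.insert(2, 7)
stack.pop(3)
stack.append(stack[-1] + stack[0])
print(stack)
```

append stack[2]+stack[0] = 4+4 = 8 → [4, 6, 4, 8]
insert 8 at 0 → [8, 4, 6, 4, 8]
insert 7 at 2 → [8, 4, 7, 6, 4, 8]
pop(3) removes 6 → [8, 4, 7, 4, 8]
append stack[-1]+stack[0] = 8+8 = 16 → [8, 4, 7, 4, 8, 16]

[8, 4, 7, 4, 8, 16]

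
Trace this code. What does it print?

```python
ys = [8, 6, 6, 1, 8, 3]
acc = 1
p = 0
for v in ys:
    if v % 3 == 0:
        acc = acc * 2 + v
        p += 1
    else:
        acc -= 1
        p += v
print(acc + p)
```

v=8: not %3==0, acc = 1-1 = 0; p=8
v=6: %3==0, acc = 0*2+6 = 6; p=9
v=6: %3==0, acc = 6*2+6 = 18; p=10
v=1: not %3==0, acc = 18-1 = 17; p=11
v=8: not %3==0, acc = 17-1 = 16; p=19
v=3: %3==0, acc = 16*2+3 = 35; p=20
acc+p = 35+20 = 55

55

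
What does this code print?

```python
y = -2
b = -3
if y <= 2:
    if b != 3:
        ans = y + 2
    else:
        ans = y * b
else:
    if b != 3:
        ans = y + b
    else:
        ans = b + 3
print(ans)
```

y=-2, b=-3
y <= 2 is True; b != 3 is True
→ ans = y + 2 = 0

0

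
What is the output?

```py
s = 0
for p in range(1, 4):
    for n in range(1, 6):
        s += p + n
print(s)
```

75

p=1,n=1: s = 0+2 = 2
p=1,n=2: s = 2+3 = 5
p=1,n=3: s = 5+4 = 9
p=1,n=4: s = 9+5 = 14
p=1,n=5: s = 14+6 = 20
p=2,n=1: s = 20+3 = 23
p=2,n=2: s = 23+4 = 27
p=2,n=3: s = 27+5 = 32
p=2,n=4: s = 32+6 = 38
p=2,n=5: s = 38+7 = 45
p=3,n=1: s = 45+4 = 49
p=3,n=2: s = 49+5 = 54
p=3,n=3: s = 54+6 = 60
p=3,n=4: s = 60+7 = 67
p=3,n=5: s = 67+8 = 75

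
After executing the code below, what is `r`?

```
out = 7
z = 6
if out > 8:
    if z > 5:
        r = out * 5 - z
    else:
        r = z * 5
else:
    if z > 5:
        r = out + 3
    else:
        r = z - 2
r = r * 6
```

60

out=7, z=6
out > 8 is False; z > 5 is True
→ r = out + 3 = 10
r = 10*6 = 60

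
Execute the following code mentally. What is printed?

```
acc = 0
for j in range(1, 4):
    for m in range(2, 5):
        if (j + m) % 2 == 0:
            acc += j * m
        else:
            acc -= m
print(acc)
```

9

j=1,m=2: odd sum, acc = 0-2 = -2
j=1,m=3: even sum, acc = (-2)+3 = 1
j=1,m=4: odd sum, acc = 1-4 = -3
j=2,m=2: even sum, acc = (-3)+4 = 1
j=2,m=3: odd sum, acc = 1-3 = -2
j=2,m=4: even sum, acc = (-2)+8 = 6
j=3,m=2: odd sum, acc = 6-2 = 4
j=3,m=3: even sum, acc = 4+9 = 13
j=3,m=4: odd sum, acc = 13-4 = 9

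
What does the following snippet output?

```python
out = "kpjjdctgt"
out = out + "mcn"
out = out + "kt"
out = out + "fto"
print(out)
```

+ 'mcn' → 'kpjjdctgtmcn'
+ 'kt' → 'kpjjdctgtmcnkt'
+ 'fto' → 'kpjjdctgtmcnktfto'

kpjjdctgtmcnktfto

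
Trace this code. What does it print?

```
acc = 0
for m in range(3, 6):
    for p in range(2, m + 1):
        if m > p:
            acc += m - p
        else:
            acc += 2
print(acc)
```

m=3,p=2: 3>2, acc = 0+1 = 1
m=3,p=3: not 3>3, acc = 1+2 = 3
m=4,p=2: 4>2, acc = 3+2 = 5
m=4,p=3: 4>3, acc = 5+1 = 6
m=4,p=4: not 4>4, acc = 6+2 = 8
m=5,p=2: 5>2, acc = 8+3 = 11
m=5,p=3: 5>3, acc = 11+2 = 13
m=5,p=4: 5>4, acc = 13+1 = 14
m=5,p=5: not 5>5, acc = 14+2 = 16

16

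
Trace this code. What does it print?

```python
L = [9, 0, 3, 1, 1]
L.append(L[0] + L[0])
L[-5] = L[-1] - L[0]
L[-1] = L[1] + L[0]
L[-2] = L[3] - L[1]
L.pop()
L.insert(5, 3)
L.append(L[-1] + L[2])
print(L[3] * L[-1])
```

6

append L[0]+L[0] = 9+9 = 18 → [9, 0, 3, 1, 1, 18]
L[-5] = L[-1]-L[0] = 18-9 = 9 → [9, 9, 3, 1, 1, 18]
L[-1] = L[1]+L[0] = 9+9 = 18 → [9, 9, 3, 1, 1, 18]
L[-2] = L[3]-L[1] = 1-9 = -8 → [9, 9, 3, 1, -8, 18]
pop() removes 18 → [9, 9, 3, 1, -8]
insert 3 at 5 → [9, 9, 3, 1, -8, 3]
append L[-1]+L[2] = 3+3 = 6 → [9, 9, 3, 1, -8, 3, 6]
L[3]*L[-1] = 1*6 = 6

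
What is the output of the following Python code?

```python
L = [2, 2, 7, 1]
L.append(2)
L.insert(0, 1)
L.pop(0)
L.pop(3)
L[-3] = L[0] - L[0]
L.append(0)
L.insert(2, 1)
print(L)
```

[2, 0, 1, 7, 2, 0]

append 2 → [2, 2, 7, 1, 2]
insert 1 at 0 → [1, 2, 2, 7, 1, 2]
pop(0) removes 1 → [2, 2, 7, 1, 2]
pop(3) removes 1 → [2, 2, 7, 2]
L[-3] = L[0]-L[0] = 2-2 = 0 → [2, 0, 7, 2]
append 0 → [2, 0, 7, 2, 0]
insert 1 at 2 → [2, 0, 1, 7, 2, 0]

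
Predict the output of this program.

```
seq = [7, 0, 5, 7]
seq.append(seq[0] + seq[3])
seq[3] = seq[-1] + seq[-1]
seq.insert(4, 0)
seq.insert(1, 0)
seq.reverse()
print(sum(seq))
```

append seq[0]+seq[3] = 7+7 = 14 → [7, 0, 5, 7, 14]
seq[3] = seq[-1]+seq[-1] = 14+14 = 28 → [7, 0, 5, 28, 14]
insert 0 at 4 → [7, 0, 5, 28, 0, 14]
insert 0 at 1 → [7, 0, 0, 5, 28, 0, 14]
reverse → [14, 0, 28, 5, 0, 0, 7]
sum = 54

54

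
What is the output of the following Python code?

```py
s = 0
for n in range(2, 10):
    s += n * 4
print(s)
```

n=2: s = 0+2*4 = 8
n=3: s = 8+3*4 = 20
n=4: s = 20+4*4 = 36
n=5: s = 36+5*4 = 56
n=6: s = 56+6*4 = 80
n=7: s = 80+7*4 = 108
n=8: s = 108+8*4 = 140
n=9: s = 140+9*4 = 176

176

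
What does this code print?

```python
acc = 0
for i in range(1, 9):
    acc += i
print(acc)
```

i=1: acc = 0+1 = 1
i=2: acc = 1+2 = 3
i=3: acc = 3+3 = 6
i=4: acc = 6+4 = 10
i=5: acc = 10+5 = 15
i=6: acc = 15+6 = 21
i=7: acc = 21+7 = 28
i=8: acc = 28+8 = 36

36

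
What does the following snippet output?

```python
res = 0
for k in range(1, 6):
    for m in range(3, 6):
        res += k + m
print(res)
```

105

k=1,m=3: res = 0+4 = 4
k=1,m=4: res = 4+5 = 9
k=1,m=5: res = 9+6 = 15
k=2,m=3: res = 15+5 = 20
k=2,m=4: res = 20+6 = 26
k=2,m=5: res = 26+7 = 33
k=3,m=3: res = 33+6 = 39
k=3,m=4: res = 39+7 = 46
k=3,m=5: res = 46+8 = 54
k=4,m=3: res = 54+7 = 61
k=4,m=4: res = 61+8 = 69
k=4,m=5: res = 69+9 = 78
k=5,m=3: res = 78+8 = 86
k=5,m=4: res = 86+9 = 95
k=5,m=5: res = 95+10 = 105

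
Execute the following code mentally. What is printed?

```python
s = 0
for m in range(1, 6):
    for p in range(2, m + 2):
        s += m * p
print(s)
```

195

m=1,p=2: s = 0+2 = 2
m=2,p=2: s = 2+4 = 6
m=2,p=3: s = 6+6 = 12
m=3,p=2: s = 12+6 = 18
m=3,p=3: s = 18+9 = 27
m=3,p=4: s = 27+12 = 39
m=4,p=2: s = 39+8 = 47
m=4,p=3: s = 47+12 = 59
m=4,p=4: s = 59+16 = 75
m=4,p=5: s = 75+20 = 95
m=5,p=2: s = 95+10 = 105
m=5,p=3: s = 105+15 = 120
m=5,p=4: s = 120+20 = 140
m=5,p=5: s = 140+25 = 165
m=5,p=6: s = 165+30 = 195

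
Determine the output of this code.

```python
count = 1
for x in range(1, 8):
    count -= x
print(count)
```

-27

x=1: count = 1-1 = 0
x=2: count = 0-2 = -2
x=3: count = (-2)-3 = -5
x=4: count = (-5)-4 = -9
x=5: count = (-9)-5 = -14
x=6: count = (-14)-6 = -20
x=7: count = (-20)-7 = -27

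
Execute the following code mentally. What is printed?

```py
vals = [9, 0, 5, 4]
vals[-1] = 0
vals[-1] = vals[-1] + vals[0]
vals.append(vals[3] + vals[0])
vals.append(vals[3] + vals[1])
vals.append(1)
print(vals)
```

vals[-1] = 0 → [9, 0, 5, 0]
vals[-1] = vals[-1]+vals[0] = 0+9 = 9 → [9, 0, 5, 9]
append vals[3]+vals[0] = 9+9 = 18 → [9, 0, 5, 9, 18]
append vals[3]+vals[1] = 9+0 = 9 → [9, 0, 5, 9, 18, 9]
append 1 → [9, 0, 5, 9, 18, 9, 1]

[9, 0, 5, 9, 18, 9, 1]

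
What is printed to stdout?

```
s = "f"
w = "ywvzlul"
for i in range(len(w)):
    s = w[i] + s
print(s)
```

lulzvwyf

i=0: prepend 'y' → 'yf'
i=1: prepend 'w' → 'wyf'
i=2: prepend 'v' → 'vwyf'
i=3: prepend 'z' → 'zvwyf'
i=4: prepend 'l' → 'lzvwyf'
i=5: prepend 'u' → 'ulzvwyf'
i=6: prepend 'l' → 'lulzvwyf'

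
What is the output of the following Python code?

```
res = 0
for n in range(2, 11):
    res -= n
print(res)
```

n=2: res = 0-2 = -2
n=3: res = (-2)-3 = -5
n=4: res = (-5)-4 = -9
n=5: res = (-9)-5 = -14
n=6: res = (-14)-6 = -20
n=7: res = (-20)-7 = -27
n=8: res = (-27)-8 = -35
n=9: res = (-35)-9 = -44
n=10: res = (-44)-10 = -54

-54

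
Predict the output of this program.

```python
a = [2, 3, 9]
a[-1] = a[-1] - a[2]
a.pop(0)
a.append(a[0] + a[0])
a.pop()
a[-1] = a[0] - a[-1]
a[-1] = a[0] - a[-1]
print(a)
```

[3, 0]

a[-1] = a[-1]-a[2] = 9-9 = 0 → [2, 3, 0]
pop(0) removes 2 → [3, 0]
append a[0]+a[0] = 3+3 = 6 → [3, 0, 6]
pop() removes 6 → [3, 0]
a[-1] = a[0]-a[-1] = 3-0 = 3 → [3, 3]
a[-1] = a[0]-a[-1] = 3-3 = 0 → [3, 0]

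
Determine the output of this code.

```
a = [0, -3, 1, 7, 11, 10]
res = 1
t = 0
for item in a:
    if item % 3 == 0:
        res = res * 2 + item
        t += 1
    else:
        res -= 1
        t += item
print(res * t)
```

item=0: %3==0, res = 1*2+0 = 2; t=1
item=-3: %3==0, res = 2*2+(-3) = 1; t=2
item=1: not %3==0, res = 1-1 = 0; t=3
item=7: not %3==0, res = 0-1 = -1; t=10
item=11: not %3==0, res = (-1)-1 = -2; t=21
item=10: not %3==0, res = (-2)-1 = -3; t=31
res*t = (-3)*31 = -93

-93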